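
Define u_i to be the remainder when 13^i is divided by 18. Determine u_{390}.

1

We have u_1 = 13; u_2 = 7; u_3 = 1; u_4 = 13.
Since u_4 = u_1 = 13, the sequence is periodic with period 3.
So u_{390} = u_{1 + ((390-1) mod 3)} = u_3 = 1.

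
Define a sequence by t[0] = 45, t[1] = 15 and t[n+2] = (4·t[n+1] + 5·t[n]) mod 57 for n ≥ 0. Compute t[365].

We have t[0] = 45, t[1] = 15, t[2] = 0, t[3] = 18, t[4] = 15, t[5] = 36, t[6] = 48, t[7] = 30, t[8] = 18, t[9] = 51, t[10] = 9, t[11] = 6, t[12] = 12, t[13] = 21, t[14] = 30, t[15] = 54, t[16] = 24, t[17] = 24, t[18] = 45, t[19] = 15.
The sequence repeats with period 18.
So t[365] = t[0 + ((365-0) mod 18)] = t[5] = 36.

36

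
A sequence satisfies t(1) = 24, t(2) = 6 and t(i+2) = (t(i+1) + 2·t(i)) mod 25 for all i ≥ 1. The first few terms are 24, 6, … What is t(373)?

24

We have t(1) = 24, t(2) = 6, t(3) = 4, t(4) = 16, t(5) = 24, t(6) = 6.
The sequence repeats with period 4.
So t(373) = t(1 + ((373-1) mod 4)) = t(1) = 24.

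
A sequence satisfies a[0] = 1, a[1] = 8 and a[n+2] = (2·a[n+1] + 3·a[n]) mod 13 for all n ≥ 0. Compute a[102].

1

We have a[0] = 1, a[1] = 8, a[2] = 6, a[3] = 10, a[4] = 12, a[5] = 2, a[6] = 1, a[7] = 8.
Since (a[6], a[7]) = (a[0], a[1]) = (1, 8) (two consecutive terms determine the rest), the sequence is periodic with period 6.
(102 - 0) mod 6 = 0, so a[102] = a[0] = 1.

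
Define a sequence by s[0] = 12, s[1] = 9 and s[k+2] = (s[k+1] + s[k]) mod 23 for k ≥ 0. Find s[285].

5

Computing terms: s[0] = 12; s[1] = 9; s[2] = 21; s[3] = 7; s[4] = 5; s[5] = 12; s[6] = 17; s[7] = 6; s[8] = 0; s[9] = 6; s[10] = 6; s[11] = 12; s[12] = 18; s[13] = 7; s[14] = 2; s[15] = 9; s[16] = 11; s[17] = 20; s[18] = 8; s[19] = 5; s[20] = 13; s[21] = 18; s[22] = 8; s[23] = 3; s[24] = 11; s[25] = 14; s[26] = 2; s[27] = 16; s[28] = 18; s[29] = 11; s[30] = 6; s[31] = 17; s[32] = 0; s[33] = 17; s[34] = 17; s[35] = 11; s[36] = 5; s[37] = 16; s[38] = 21; s[39] = 14; s[40] = 12; s[41] = 3; s[42] = 15; s[43] = 18; s[44] = 10; s[45] = 5; s[46] = 15; s[47] = 20; s[48] = 12; s[49] = 9.
Since (s[48], s[49]) = (s[0], s[1]) = (12, 9) (two consecutive terms determine the rest), the sequence is periodic with period 48.
So s[285] = s[0 + ((285-0) mod 48)] = s[45] = 5.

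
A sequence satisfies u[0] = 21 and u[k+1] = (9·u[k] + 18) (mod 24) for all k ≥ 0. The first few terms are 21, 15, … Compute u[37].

15

Listing terms: u[0] = 21, u[1] = 15, u[2] = 9, u[3] = 3, u[4] = 21.
Since u[4] = u[0] = 21, the sequence is periodic with period 4.
So u[37] = u[0 + ((37-0) mod 4)] = u[1] = 15.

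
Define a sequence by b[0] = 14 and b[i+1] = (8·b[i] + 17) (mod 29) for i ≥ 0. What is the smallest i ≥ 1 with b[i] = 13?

Computing terms: b[0] = 14,  b[1] = 13,  b[2] = 5,  b[3] = 28,  b[4] = 9,  b[5] = 2,  b[6] = 4,  b[7] = 20,  b[8] = 3,  b[9] = 12,  b[10] = 26,  b[11] = 22,  b[12] = 19,  b[13] = 24,  b[14] = 6,  b[15] = 7,  b[16] = 15,  b[17] = 21,  b[18] = 11,  b[19] = 18,  b[20] = 16,  b[21] = 0,  b[22] = 17,  b[23] = 8,  b[24] = 23,  b[25] = 27,  b[26] = 1,  b[27] = 25,  b[28] = 14.
The sequence repeats with period 28.
The value 13 first appears (with i ≥ 1) at b[1].

1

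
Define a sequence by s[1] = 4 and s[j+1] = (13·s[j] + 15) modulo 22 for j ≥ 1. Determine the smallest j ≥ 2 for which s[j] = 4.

Computing terms: s[1] = 4; s[2] = 1; s[3] = 6; s[4] = 5; s[5] = 14; s[6] = 21; s[7] = 2; s[8] = 19; s[9] = 20; s[10] = 11; s[11] = 4.
Since s[11] = s[1] = 4, the sequence is periodic with period 10.
The value 4 next appears (with j ≥ 2) at s[11].

11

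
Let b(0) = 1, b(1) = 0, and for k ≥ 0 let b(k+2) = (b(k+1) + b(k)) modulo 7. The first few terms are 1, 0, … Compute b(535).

1

b(0) = 1, b(1) = 0, b(2) = 1, b(3) = 1, b(4) = 2, b(5) = 3, b(6) = 5, b(7) = 1, b(8) = 6, b(9) = 0, b(10) = 6, b(11) = 6, b(12) = 5, b(13) = 4, b(14) = 2, b(15) = 6, b(16) = 1, b(17) = 0.
Since (b(16), b(17)) = (b(0), b(1)) = (1, 0) (two consecutive terms determine the rest), the sequence is periodic with period 16.
So b(535) = b(0 + ((535-0) mod 16)) = b(7) = 1.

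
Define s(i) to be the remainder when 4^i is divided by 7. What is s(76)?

Computing terms: s(1) = 4; s(2) = 2; s(3) = 1; s(4) = 4.
The sequence repeats with period 3.
So s(76) = s(1 + ((76-1) mod 3)) = s(1) = 4.

4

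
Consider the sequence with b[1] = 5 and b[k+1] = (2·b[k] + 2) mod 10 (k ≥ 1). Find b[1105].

0

b[1] = 5, b[2] = 2, b[3] = 6, b[4] = 4, b[5] = 0, b[6] = 2.
Since b[6] = b[2] = 2, the sequence is eventually periodic: after a pre-period of length 1 it cycles with period 4.
For k ≥ 2, b[k] depends only on (k - 2) mod 4. (1105 - 2) mod 4 = 3, so b[1105] = b[5] = 0.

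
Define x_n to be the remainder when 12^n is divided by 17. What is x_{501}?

We have x_1 = 12; x_2 = 8; x_3 = 11; x_4 = 13; x_5 = 3; x_6 = 2; x_7 = 7; x_8 = 16; x_9 = 5; x_{10} = 9; x_{11} = 6; x_{12} = 4; x_{13} = 14; x_{14} = 15; x_{15} = 10; x_{16} = 1; x_{17} = 12.
Since x_{17} = x_1 = 12, the sequence is periodic with period 16.
So x_{501} = x_{1 + ((501-1) mod 16)} = x_5 = 3.

3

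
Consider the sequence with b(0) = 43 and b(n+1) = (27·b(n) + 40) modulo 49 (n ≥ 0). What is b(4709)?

b(0) = 43,  b(1) = 25,  b(2) = 29,  b(3) = 39,  b(4) = 15,  b(5) = 4,  b(6) = 1,  b(7) = 18,  b(8) = 36,  b(9) = 32,  b(10) = 22,  b(11) = 46,  b(12) = 8,  b(13) = 11,  b(14) = 43.
Since b(14) = b(0) = 43, the sequence is periodic with period 14.
(4709 - 0) mod 14 = 5, so b(4709) = b(5) = 4.

4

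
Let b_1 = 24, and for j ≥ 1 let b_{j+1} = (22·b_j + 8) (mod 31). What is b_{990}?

12

b_1 = 24; b_2 = 9; b_3 = 20; b_4 = 14; b_5 = 6; b_6 = 16; b_7 = 19; b_8 = 23; b_9 = 18; b_{10} = 1; b_{11} = 30; b_{12} = 17; b_{13} = 10; b_{14} = 11; b_{15} = 2; b_{16} = 21; b_{17} = 5; b_{18} = 25; b_{19} = 0; b_{20} = 8; b_{21} = 29; b_{22} = 26; b_{23} = 22; b_{24} = 27; b_{25} = 13; b_{26} = 15; b_{27} = 28; b_{28} = 4; b_{29} = 3; b_{30} = 12; b_{31} = 24.
Since b_{31} = b_1 = 24, the sequence is periodic with period 30.
(990 - 1) mod 30 = 29, so b_{990} = b_{30} = 12.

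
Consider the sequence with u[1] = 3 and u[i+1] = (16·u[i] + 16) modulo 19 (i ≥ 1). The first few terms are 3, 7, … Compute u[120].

14

u[1] = 3,  u[2] = 7,  u[3] = 14,  u[4] = 12,  u[5] = 18,  u[6] = 0,  u[7] = 16,  u[8] = 6,  u[9] = 17,  u[10] = 3.
The sequence repeats with period 9.
So u[120] = u[1 + ((120-1) mod 9)] = u[3] = 14.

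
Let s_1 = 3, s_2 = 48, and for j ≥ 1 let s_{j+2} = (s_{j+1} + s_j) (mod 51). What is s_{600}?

6

s_1 = 3,  s_2 = 48,  s_3 = 0,  s_4 = 48,  s_5 = 48,  s_6 = 45,  s_7 = 42,  s_8 = 36,  s_9 = 27,  s_{10} = 12,  s_{11} = 39,  s_{12} = 0,  s_{13} = 39,  s_{14} = 39,  s_{15} = 27,  s_{16} = 15,  s_{17} = 42,  s_{18} = 6,  s_{19} = 48,  s_{20} = 3,  s_{21} = 0,  s_{22} = 3,  s_{23} = 3,  s_{24} = 6,  s_{25} = 9,  s_{26} = 15,  s_{27} = 24,  s_{28} = 39,  s_{29} = 12,  s_{30} = 0,  s_{31} = 12,  s_{32} = 12,  s_{33} = 24,  s_{34} = 36,  s_{35} = 9,  s_{36} = 45,  s_{37} = 3,  s_{38} = 48.
The sequence repeats with period 36.
(600 - 1) mod 36 = 23, so s_{600} = s_{24} = 6.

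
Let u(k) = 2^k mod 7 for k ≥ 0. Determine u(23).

4

Computing terms: u(0) = 1; u(1) = 2; u(2) = 4; u(3) = 1.
The sequence repeats with period 3.
(23 - 0) mod 3 = 2, so u(23) = u(2) = 4.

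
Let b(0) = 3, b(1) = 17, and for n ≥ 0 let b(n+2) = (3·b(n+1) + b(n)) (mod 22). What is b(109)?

b(0) = 3, b(1) = 17, b(2) = 10, b(3) = 3, b(4) = 19, b(5) = 16, b(6) = 1, b(7) = 19, b(8) = 14, b(9) = 17, b(10) = 21, b(11) = 14, b(12) = 19, b(13) = 5, b(14) = 12, b(15) = 19, b(16) = 3, b(17) = 6, b(18) = 21, b(19) = 3, b(20) = 8, b(21) = 5, b(22) = 1, b(23) = 8, b(24) = 3, b(25) = 17.
The sequence repeats with period 24.
So b(109) = b(0 + ((109-0) mod 24)) = b(13) = 5.

5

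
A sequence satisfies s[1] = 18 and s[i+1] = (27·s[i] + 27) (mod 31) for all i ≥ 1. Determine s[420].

Listing terms: s[1] = 18, s[2] = 17, s[3] = 21, s[4] = 5, s[5] = 7, s[6] = 30, s[7] = 0, s[8] = 27, s[9] = 12, s[10] = 10, s[11] = 18.
The sequence repeats with period 10.
(420 - 1) mod 10 = 9, so s[420] = s[10] = 10.

10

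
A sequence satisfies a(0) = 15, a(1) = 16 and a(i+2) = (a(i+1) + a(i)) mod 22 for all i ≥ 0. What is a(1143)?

a(0) = 15, a(1) = 16, a(2) = 9, a(3) = 3, a(4) = 12, a(5) = 15, a(6) = 5, a(7) = 20, a(8) = 3, a(9) = 1, a(10) = 4, a(11) = 5, a(12) = 9, a(13) = 14, a(14) = 1, a(15) = 15, a(16) = 16.
Since (a(15), a(16)) = (a(0), a(1)) = (15, 16) (two consecutive terms determine the rest), the sequence is periodic with period 15.
(1143 - 0) mod 15 = 3, so a(1143) = a(3) = 3.

3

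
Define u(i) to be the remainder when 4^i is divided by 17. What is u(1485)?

4

Listing terms: u(0) = 1, u(1) = 4, u(2) = 16, u(3) = 13, u(4) = 1.
Since u(4) = u(0) = 1, the sequence is periodic with period 4.
(1485 - 0) mod 4 = 1, so u(1485) = u(1) = 4.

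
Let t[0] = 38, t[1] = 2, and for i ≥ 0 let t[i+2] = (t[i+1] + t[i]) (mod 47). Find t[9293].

16

t[0] = 38, t[1] = 2, t[2] = 40, t[3] = 42, t[4] = 35, t[5] = 30, t[6] = 18, t[7] = 1, t[8] = 19, t[9] = 20, t[10] = 39, t[11] = 12, t[12] = 4, t[13] = 16, t[14] = 20, t[15] = 36, t[16] = 9, t[17] = 45, t[18] = 7, t[19] = 5, t[20] = 12, t[21] = 17, t[22] = 29, t[23] = 46, t[24] = 28, t[25] = 27, t[26] = 8, t[27] = 35, t[28] = 43, t[29] = 31, t[30] = 27, t[31] = 11, t[32] = 38, t[33] = 2.
Since (t[32], t[33]) = (t[0], t[1]) = (38, 2) (two consecutive terms determine the rest), the sequence is periodic with period 32.
(9293 - 0) mod 32 = 13, so t[9293] = t[13] = 16.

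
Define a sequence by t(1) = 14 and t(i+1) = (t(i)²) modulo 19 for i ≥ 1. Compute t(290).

We have t(1) = 14, t(2) = 6, t(3) = 17, t(4) = 4, t(5) = 16, t(6) = 9, t(7) = 5, t(8) = 6.
Since t(8) = t(2) = 6, the sequence is eventually periodic: after a pre-period of length 1 it cycles with period 6.
For i ≥ 2, t(i) depends only on (i - 2) mod 6. (290 - 2) mod 6 = 0, so t(290) = t(2) = 6.

6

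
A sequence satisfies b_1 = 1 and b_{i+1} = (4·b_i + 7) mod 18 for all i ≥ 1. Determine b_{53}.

We have b_1 = 1,  b_2 = 11,  b_3 = 15,  b_4 = 13,  b_5 = 5,  b_6 = 9,  b_7 = 7,  b_8 = 17,  b_9 = 3,  b_{10} = 1.
The sequence repeats with period 9.
(53 - 1) mod 9 = 7, so b_{53} = b_8 = 17.

17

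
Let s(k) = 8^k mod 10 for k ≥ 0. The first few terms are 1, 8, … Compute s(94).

Computing terms: s(0) = 1,  s(1) = 8,  s(2) = 4,  s(3) = 2,  s(4) = 6,  s(5) = 8.
Since s(5) = s(1) = 8, the sequence is eventually periodic: after a pre-period of length 1 it cycles with period 4.
For k ≥ 1, s(k) depends only on (k - 1) mod 4. (94 - 1) mod 4 = 1, so s(94) = s(2) = 4.

4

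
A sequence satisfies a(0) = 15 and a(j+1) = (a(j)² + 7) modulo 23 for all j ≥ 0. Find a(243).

13

Listing terms: a(0) = 15,  a(1) = 2,  a(2) = 11,  a(3) = 13,  a(4) = 15.
The sequence repeats with period 4.
(243 - 0) mod 4 = 3, so a(243) = a(3) = 13.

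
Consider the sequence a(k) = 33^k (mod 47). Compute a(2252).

Listing terms: a(1) = 33, a(2) = 8, a(3) = 29, a(4) = 17, a(5) = 44, a(6) = 42, a(7) = 23, a(8) = 7, a(9) = 43, a(10) = 9, a(11) = 15, a(12) = 25, a(13) = 26, a(14) = 12, a(15) = 20, a(16) = 2, a(17) = 19, a(18) = 16, a(19) = 11, a(20) = 34, a(21) = 41, a(22) = 37, a(23) = 46, a(24) = 14, a(25) = 39, a(26) = 18, a(27) = 30, a(28) = 3, a(29) = 5, a(30) = 24, a(31) = 40, a(32) = 4, a(33) = 38, a(34) = 32, a(35) = 22, a(36) = 21, a(37) = 35, a(38) = 27, a(39) = 45, a(40) = 28, a(41) = 31, a(42) = 36, a(43) = 13, a(44) = 6, a(45) = 10, a(46) = 1, a(47) = 33.
Since a(47) = a(1) = 33, the sequence is periodic with period 46.
(2252 - 1) mod 46 = 43, so a(2252) = a(44) = 6.

6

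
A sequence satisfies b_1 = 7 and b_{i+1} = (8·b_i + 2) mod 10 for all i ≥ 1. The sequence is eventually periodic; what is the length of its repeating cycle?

Computing terms: b_1 = 7,  b_2 = 8,  b_3 = 6,  b_4 = 0,  b_5 = 2,  b_6 = 8.
Since b_6 = b_2 = 8, the sequence is eventually periodic: after a pre-period of length 1 it cycles with period 4.

4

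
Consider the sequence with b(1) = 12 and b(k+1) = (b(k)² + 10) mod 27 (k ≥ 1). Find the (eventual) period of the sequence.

b(1) = 12; b(2) = 19; b(3) = 20; b(4) = 5; b(5) = 8; b(6) = 20.
Since b(6) = b(3) = 20, the sequence is eventually periodic: after a pre-period of length 2 it cycles with period 3.

3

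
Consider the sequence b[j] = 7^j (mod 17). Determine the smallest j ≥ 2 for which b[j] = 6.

13

Listing terms: b[1] = 7, b[2] = 15, b[3] = 3, b[4] = 4, b[5] = 11, b[6] = 9, b[7] = 12, b[8] = 16, b[9] = 10, b[10] = 2, b[11] = 14, b[12] = 13, b[13] = 6, b[14] = 8, b[15] = 5, b[16] = 1, b[17] = 7.
Since b[17] = b[1] = 7, the sequence is periodic with period 16.
The value 6 first appears (with j ≥ 2) at b[13].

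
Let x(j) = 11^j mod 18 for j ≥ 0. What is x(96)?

Listing terms: x(0) = 1,  x(1) = 11,  x(2) = 13,  x(3) = 17,  x(4) = 7,  x(5) = 5,  x(6) = 1.
Since x(6) = x(0) = 1, the sequence is periodic with period 6.
So x(96) = x(0 + ((96-0) mod 6)) = x(0) = 1.

1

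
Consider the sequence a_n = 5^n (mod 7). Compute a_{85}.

a_1 = 5,  a_2 = 4,  a_3 = 6,  a_4 = 2,  a_5 = 3,  a_6 = 1,  a_7 = 5.
The sequence repeats with period 6.
So a_{85} = a_{1 + ((85-1) mod 6)} = a_1 = 5.

5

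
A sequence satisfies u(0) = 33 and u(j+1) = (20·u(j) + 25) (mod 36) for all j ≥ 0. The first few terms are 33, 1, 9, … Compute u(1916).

9

u(0) = 33; u(1) = 1; u(2) = 9; u(3) = 25; u(4) = 21; u(5) = 13; u(6) = 33.
The sequence repeats with period 6.
So u(1916) = u(0 + ((1916-0) mod 6)) = u(2) = 9.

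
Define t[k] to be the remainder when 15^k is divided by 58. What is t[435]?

43

We have t[0] = 1; t[1] = 15; t[2] = 51; t[3] = 11; t[4] = 49; t[5] = 39; t[6] = 5; t[7] = 17; t[8] = 23; t[9] = 55; t[10] = 13; t[11] = 21; t[12] = 25; t[13] = 27; t[14] = 57; t[15] = 43; t[16] = 7; t[17] = 47; t[18] = 9; t[19] = 19; t[20] = 53; t[21] = 41; t[22] = 35; t[23] = 3; t[24] = 45; t[25] = 37; t[26] = 33; t[27] = 31; t[28] = 1.
The sequence repeats with period 28.
So t[435] = t[0 + ((435-0) mod 28)] = t[15] = 43.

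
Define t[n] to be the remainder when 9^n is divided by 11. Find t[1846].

We have t[0] = 1, t[1] = 9, t[2] = 4, t[3] = 3, t[4] = 5, t[5] = 1.
Since t[5] = t[0] = 1, the sequence is periodic with period 5.
So t[1846] = t[0 + ((1846-0) mod 5)] = t[1] = 9.

9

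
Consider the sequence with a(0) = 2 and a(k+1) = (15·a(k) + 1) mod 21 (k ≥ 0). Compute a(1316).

16

Computing terms: a(0) = 2,  a(1) = 10,  a(2) = 4,  a(3) = 19,  a(4) = 13,  a(5) = 7,  a(6) = 1,  a(7) = 16,  a(8) = 10.
Since a(8) = a(1) = 10, the sequence is eventually periodic: after a pre-period of length 1 it cycles with period 7.
For k ≥ 1, a(k) depends only on (k - 1) mod 7. (1316 - 1) mod 7 = 6, so a(1316) = a(7) = 16.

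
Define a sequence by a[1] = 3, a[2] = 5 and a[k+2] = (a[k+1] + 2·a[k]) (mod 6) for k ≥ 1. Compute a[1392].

We have a[1] = 3; a[2] = 5; a[3] = 5; a[4] = 3; a[5] = 1; a[6] = 1; a[7] = 3; a[8] = 5.
Since (a[7], a[8]) = (a[1], a[2]) = (3, 5) (two consecutive terms determine the rest), the sequence is periodic with period 6.
(1392 - 1) mod 6 = 5, so a[1392] = a[6] = 1.

1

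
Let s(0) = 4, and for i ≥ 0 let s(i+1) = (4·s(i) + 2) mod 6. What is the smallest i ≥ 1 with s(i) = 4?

3

Computing terms: s(0) = 4; s(1) = 0; s(2) = 2; s(3) = 4.
The sequence repeats with period 3.
The value 4 next appears (with i ≥ 1) at s(3).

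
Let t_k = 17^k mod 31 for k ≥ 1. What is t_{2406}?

8

Computing terms: t_1 = 17, t_2 = 10, t_3 = 15, t_4 = 7, t_5 = 26, t_6 = 8, t_7 = 12, t_8 = 18, t_9 = 27, t_{10} = 25, t_{11} = 22, t_{12} = 2, t_{13} = 3, t_{14} = 20, t_{15} = 30, t_{16} = 14, t_{17} = 21, t_{18} = 16, t_{19} = 24, t_{20} = 5, t_{21} = 23, t_{22} = 19, t_{23} = 13, t_{24} = 4, t_{25} = 6, t_{26} = 9, t_{27} = 29, t_{28} = 28, t_{29} = 11, t_{30} = 1, t_{31} = 17.
Since t_{31} = t_1 = 17, the sequence is periodic with period 30.
(2406 - 1) mod 30 = 5, so t_{2406} = t_6 = 8.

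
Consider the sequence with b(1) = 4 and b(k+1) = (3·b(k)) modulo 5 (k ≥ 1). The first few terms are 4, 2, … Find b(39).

We have b(1) = 4,  b(2) = 2,  b(3) = 1,  b(4) = 3,  b(5) = 4.
The sequence repeats with period 4.
(39 - 1) mod 4 = 2, so b(39) = b(3) = 1.

1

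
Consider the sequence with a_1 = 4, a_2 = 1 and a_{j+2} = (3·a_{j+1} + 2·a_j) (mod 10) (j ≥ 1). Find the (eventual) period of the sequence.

24

a_1 = 4, a_2 = 1, a_3 = 1, a_4 = 5, a_5 = 7, a_6 = 1, a_7 = 7, a_8 = 3, a_9 = 3, a_{10} = 5, a_{11} = 1, a_{12} = 3, a_{13} = 1, a_{14} = 9, a_{15} = 9, a_{16} = 5, a_{17} = 3, a_{18} = 9, a_{19} = 3, a_{20} = 7, a_{21} = 7, a_{22} = 5, a_{23} = 9, a_{24} = 7, a_{25} = 9, a_{26} = 1, a_{27} = 1.
Since (a_{26}, a_{27}) = (a_2, a_3) = (1, 1) (two consecutive terms determine the rest), the sequence is eventually periodic: after a pre-period of length 1 it cycles with period 24.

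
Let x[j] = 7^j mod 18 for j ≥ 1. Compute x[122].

Computing terms: x[1] = 7; x[2] = 13; x[3] = 1; x[4] = 7.
Since x[4] = x[1] = 7, the sequence is periodic with period 3.
(122 - 1) mod 3 = 1, so x[122] = x[2] = 13.

13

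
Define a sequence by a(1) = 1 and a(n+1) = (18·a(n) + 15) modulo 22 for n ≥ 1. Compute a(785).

We have a(1) = 1, a(2) = 11, a(3) = 15, a(4) = 21, a(5) = 19, a(6) = 5, a(7) = 17, a(8) = 13, a(9) = 7, a(10) = 9, a(11) = 1.
The sequence repeats with period 10.
So a(785) = a(1 + ((785-1) mod 10)) = a(5) = 19.

19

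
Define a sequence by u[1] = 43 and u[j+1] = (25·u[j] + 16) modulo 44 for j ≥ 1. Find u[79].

Computing terms: u[1] = 43, u[2] = 35, u[3] = 11, u[4] = 27, u[5] = 31, u[6] = 43.
Since u[6] = u[1] = 43, the sequence is periodic with period 5.
So u[79] = u[1 + ((79-1) mod 5)] = u[4] = 27.

27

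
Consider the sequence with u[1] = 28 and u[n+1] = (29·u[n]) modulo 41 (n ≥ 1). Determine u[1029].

29

u[1] = 28,  u[2] = 33,  u[3] = 14,  u[4] = 37,  u[5] = 7,  u[6] = 39,  u[7] = 24,  u[8] = 40,  u[9] = 12,  u[10] = 20,  u[11] = 6,  u[12] = 10,  u[13] = 3,  u[14] = 5,  u[15] = 22,  u[16] = 23,  u[17] = 11,  u[18] = 32,  u[19] = 26,  u[20] = 16,  u[21] = 13,  u[22] = 8,  u[23] = 27,  u[24] = 4,  u[25] = 34,  u[26] = 2,  u[27] = 17,  u[28] = 1,  u[29] = 29,  u[30] = 21,  u[31] = 35,  u[32] = 31,  u[33] = 38,  u[34] = 36,  u[35] = 19,  u[36] = 18,  u[37] = 30,  u[38] = 9,  u[39] = 15,  u[40] = 25,  u[41] = 28.
The sequence repeats with period 40.
So u[1029] = u[1 + ((1029-1) mod 40)] = u[29] = 29.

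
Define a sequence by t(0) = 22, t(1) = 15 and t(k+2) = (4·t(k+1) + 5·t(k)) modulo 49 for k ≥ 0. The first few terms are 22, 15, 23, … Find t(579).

t(0) = 22, t(1) = 15, t(2) = 23, t(3) = 20, t(4) = 48, t(5) = 47, t(6) = 36, t(7) = 36, t(8) = 30, t(9) = 6, t(10) = 27, t(11) = 40, t(12) = 1, t(13) = 8, t(14) = 37, t(15) = 41, t(16) = 6, t(17) = 33, t(18) = 15, t(19) = 29, t(20) = 44, t(21) = 27, t(22) = 34, t(23) = 26, t(24) = 29, t(25) = 1, t(26) = 2, t(27) = 13, t(28) = 13, t(29) = 19, t(30) = 43, t(31) = 22, t(32) = 9, t(33) = 48, t(34) = 41, t(35) = 12, t(36) = 8, t(37) = 43, t(38) = 16, t(39) = 34, t(40) = 20, t(41) = 5, t(42) = 22, t(43) = 15.
The sequence repeats with period 42.
So t(579) = t(0 + ((579-0) mod 42)) = t(33) = 48.

48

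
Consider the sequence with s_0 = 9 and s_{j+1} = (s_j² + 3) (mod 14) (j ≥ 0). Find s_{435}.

12

Computing terms: s_0 = 9,  s_1 = 0,  s_2 = 3,  s_3 = 12,  s_4 = 7,  s_5 = 10,  s_6 = 5,  s_7 = 0.
Since s_7 = s_1 = 0, the sequence is eventually periodic: after a pre-period of length 1 it cycles with period 6.
For j ≥ 1, s_j depends only on (j - 1) mod 6. (435 - 1) mod 6 = 2, so s_{435} = s_3 = 12.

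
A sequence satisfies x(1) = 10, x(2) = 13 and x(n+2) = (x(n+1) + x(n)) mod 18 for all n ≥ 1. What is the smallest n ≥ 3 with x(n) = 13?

15

x(1) = 10,  x(2) = 13,  x(3) = 5,  x(4) = 0,  x(5) = 5,  x(6) = 5,  x(7) = 10,  x(8) = 15,  x(9) = 7,  x(10) = 4,  x(11) = 11,  x(12) = 15,  x(13) = 8,  x(14) = 5,  x(15) = 13,  x(16) = 0,  x(17) = 13,  x(18) = 13,  x(19) = 8,  x(20) = 3,  x(21) = 11,  x(22) = 14,  x(23) = 7,  x(24) = 3,  x(25) = 10,  x(26) = 13.
The sequence repeats with period 24.
The value 13 first appears (with n ≥ 3) at x(15).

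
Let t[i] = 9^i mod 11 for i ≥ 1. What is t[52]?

Computing terms: t[1] = 9; t[2] = 4; t[3] = 3; t[4] = 5; t[5] = 1; t[6] = 9.
The sequence repeats with period 5.
(52 - 1) mod 5 = 1, so t[52] = t[2] = 4.

4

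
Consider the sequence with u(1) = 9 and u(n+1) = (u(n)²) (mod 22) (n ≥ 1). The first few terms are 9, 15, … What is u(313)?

9

Listing terms: u(1) = 9,  u(2) = 15,  u(3) = 5,  u(4) = 3,  u(5) = 9.
The sequence repeats with period 4.
(313 - 1) mod 4 = 0, so u(313) = u(1) = 9.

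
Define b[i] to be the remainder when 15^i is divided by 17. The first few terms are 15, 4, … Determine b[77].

2

b[1] = 15, b[2] = 4, b[3] = 9, b[4] = 16, b[5] = 2, b[6] = 13, b[7] = 8, b[8] = 1, b[9] = 15.
The sequence repeats with period 8.
(77 - 1) mod 8 = 4, so b[77] = b[5] = 2.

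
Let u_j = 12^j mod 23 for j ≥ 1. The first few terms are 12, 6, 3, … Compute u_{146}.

Listing terms: u_1 = 12, u_2 = 6, u_3 = 3, u_4 = 13, u_5 = 18, u_6 = 9, u_7 = 16, u_8 = 8, u_9 = 4, u_{10} = 2, u_{11} = 1, u_{12} = 12.
The sequence repeats with period 11.
So u_{146} = u_{1 + ((146-1) mod 11)} = u_3 = 3.

3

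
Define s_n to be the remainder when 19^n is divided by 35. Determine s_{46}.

s_1 = 19,  s_2 = 11,  s_3 = 34,  s_4 = 16,  s_5 = 24,  s_6 = 1,  s_7 = 19.
The sequence repeats with period 6.
So s_{46} = s_{1 + ((46-1) mod 6)} = s_4 = 16.

16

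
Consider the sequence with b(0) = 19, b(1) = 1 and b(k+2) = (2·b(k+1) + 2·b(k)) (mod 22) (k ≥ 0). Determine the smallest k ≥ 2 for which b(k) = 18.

2

We have b(0) = 19,  b(1) = 1,  b(2) = 18,  b(3) = 16,  b(4) = 2,  b(5) = 14,  b(6) = 10,  b(7) = 4,  b(8) = 6,  b(9) = 20,  b(10) = 8,  b(11) = 12,  b(12) = 18,  b(13) = 16.
Since (b(12), b(13)) = (b(2), b(3)) = (18, 16) (two consecutive terms determine the rest), the sequence is eventually periodic: after a pre-period of length 2 it cycles with period 10.
The value 18 first appears (with k ≥ 2) at b(2).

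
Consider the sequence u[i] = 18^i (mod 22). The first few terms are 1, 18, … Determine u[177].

6

u[0] = 1, u[1] = 18, u[2] = 16, u[3] = 2, u[4] = 14, u[5] = 10, u[6] = 4, u[7] = 6, u[8] = 20, u[9] = 8, u[10] = 12, u[11] = 18.
Since u[11] = u[1] = 18, the sequence is eventually periodic: after a pre-period of length 1 it cycles with period 10.
For i ≥ 1, u[i] depends only on (i - 1) mod 10. (177 - 1) mod 10 = 6, so u[177] = u[7] = 6.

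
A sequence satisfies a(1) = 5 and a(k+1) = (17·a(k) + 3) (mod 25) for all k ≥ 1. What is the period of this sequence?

20

a(1) = 5, a(2) = 13, a(3) = 24, a(4) = 11, a(5) = 15, a(6) = 8, a(7) = 14, a(8) = 16, a(9) = 0, a(10) = 3, a(11) = 4, a(12) = 21, a(13) = 10, a(14) = 23, a(15) = 19, a(16) = 1, a(17) = 20, a(18) = 18, a(19) = 9, a(20) = 6, a(21) = 5.
The sequence repeats with period 20.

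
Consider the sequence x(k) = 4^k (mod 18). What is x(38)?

We have x(0) = 1, x(1) = 4, x(2) = 16, x(3) = 10, x(4) = 4.
Since x(4) = x(1) = 4, the sequence is eventually periodic: after a pre-period of length 1 it cycles with period 3.
For k ≥ 1, x(k) depends only on (k - 1) mod 3. (38 - 1) mod 3 = 1, so x(38) = x(2) = 16.

16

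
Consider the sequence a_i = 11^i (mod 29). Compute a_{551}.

a_1 = 11,  a_2 = 5,  a_3 = 26,  a_4 = 25,  a_5 = 14,  a_6 = 9,  a_7 = 12,  a_8 = 16,  a_9 = 2,  a_{10} = 22,  a_{11} = 10,  a_{12} = 23,  a_{13} = 21,  a_{14} = 28,  a_{15} = 18,  a_{16} = 24,  a_{17} = 3,  a_{18} = 4,  a_{19} = 15,  a_{20} = 20,  a_{21} = 17,  a_{22} = 13,  a_{23} = 27,  a_{24} = 7,  a_{25} = 19,  a_{26} = 6,  a_{27} = 8,  a_{28} = 1,  a_{29} = 11.
Since a_{29} = a_1 = 11, the sequence is periodic with period 28.
(551 - 1) mod 28 = 18, so a_{551} = a_{19} = 15.

15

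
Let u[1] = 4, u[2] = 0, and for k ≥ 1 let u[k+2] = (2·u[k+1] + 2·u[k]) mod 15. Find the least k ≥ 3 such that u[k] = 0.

u[1] = 4; u[2] = 0; u[3] = 8; u[4] = 1; u[5] = 3; u[6] = 8; u[7] = 7; u[8] = 0; u[9] = 14; u[10] = 13; u[11] = 9; u[12] = 14; u[13] = 1; u[14] = 0; u[15] = 2; u[16] = 4; u[17] = 12; u[18] = 2; u[19] = 13; u[20] = 0; u[21] = 11; u[22] = 7; u[23] = 6; u[24] = 11; u[25] = 4; u[26] = 0.
Since (u[25], u[26]) = (u[1], u[2]) = (4, 0) (two consecutive terms determine the rest), the sequence is periodic with period 24.
The value 0 first appears (with k ≥ 3) at u[8].

8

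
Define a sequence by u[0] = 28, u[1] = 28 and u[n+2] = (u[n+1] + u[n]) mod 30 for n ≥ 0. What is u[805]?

14

Listing terms: u[0] = 28,  u[1] = 28,  u[2] = 26,  u[3] = 24,  u[4] = 20,  u[5] = 14,  u[6] = 4,  u[7] = 18,  u[8] = 22,  u[9] = 10,  u[10] = 2,  u[11] = 12,  u[12] = 14,  u[13] = 26,  u[14] = 10,  u[15] = 6,  u[16] = 16,  u[17] = 22,  u[18] = 8,  u[19] = 0,  u[20] = 8,  u[21] = 8,  u[22] = 16,  u[23] = 24,  u[24] = 10,  u[25] = 4,  u[26] = 14,  u[27] = 18,  u[28] = 2,  u[29] = 20,  u[30] = 22,  u[31] = 12,  u[32] = 4,  u[33] = 16,  u[34] = 20,  u[35] = 6,  u[36] = 26,  u[37] = 2,  u[38] = 28,  u[39] = 0,  u[40] = 28,  u[41] = 28.
Since (u[40], u[41]) = (u[0], u[1]) = (28, 28) (two consecutive terms determine the rest), the sequence is periodic with period 40.
(805 - 0) mod 40 = 5, so u[805] = u[5] = 14.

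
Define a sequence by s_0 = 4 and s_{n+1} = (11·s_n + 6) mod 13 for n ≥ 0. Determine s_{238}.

Computing terms: s_0 = 4; s_1 = 11; s_2 = 10; s_3 = 12; s_4 = 8; s_5 = 3; s_6 = 0; s_7 = 6; s_8 = 7; s_9 = 5; s_{10} = 9; s_{11} = 1; s_{12} = 4.
The sequence repeats with period 12.
(238 - 0) mod 12 = 10, so s_{238} = s_{10} = 9.

9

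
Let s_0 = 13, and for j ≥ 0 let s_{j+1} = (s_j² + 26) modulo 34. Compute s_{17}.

5

Computing terms: s_0 = 13, s_1 = 25, s_2 = 5, s_3 = 17, s_4 = 9, s_5 = 5.
Since s_5 = s_2 = 5, the sequence is eventually periodic: after a pre-period of length 2 it cycles with period 3.
For j ≥ 2, s_j depends only on (j - 2) mod 3. (17 - 2) mod 3 = 0, so s_{17} = s_2 = 5.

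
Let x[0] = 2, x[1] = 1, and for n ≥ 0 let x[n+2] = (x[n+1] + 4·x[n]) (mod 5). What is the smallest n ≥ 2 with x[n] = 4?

2

x[0] = 2; x[1] = 1; x[2] = 4; x[3] = 3; x[4] = 4; x[5] = 1; x[6] = 2; x[7] = 1.
Since (x[6], x[7]) = (x[0], x[1]) = (2, 1) (two consecutive terms determine the rest), the sequence is periodic with period 6.
The value 4 first appears (with n ≥ 2) at x[2].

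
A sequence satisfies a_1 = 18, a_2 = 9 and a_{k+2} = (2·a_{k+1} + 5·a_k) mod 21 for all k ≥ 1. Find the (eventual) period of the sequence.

24

Listing terms: a_1 = 18; a_2 = 9; a_3 = 3; a_4 = 9; a_5 = 12; a_6 = 6; a_7 = 9; a_8 = 6; a_9 = 15; a_{10} = 18; a_{11} = 6; a_{12} = 18; a_{13} = 3; a_{14} = 12; a_{15} = 18; a_{16} = 12; a_{17} = 9; a_{18} = 15; a_{19} = 12; a_{20} = 15; a_{21} = 6; a_{22} = 3; a_{23} = 15; a_{24} = 3; a_{25} = 18; a_{26} = 9.
Since (a_{25}, a_{26}) = (a_1, a_2) = (18, 9) (two consecutive terms determine the rest), the sequence is periodic with period 24.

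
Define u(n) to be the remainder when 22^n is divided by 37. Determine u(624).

Computing terms: u(0) = 1; u(1) = 22; u(2) = 3; u(3) = 29; u(4) = 9; u(5) = 13; u(6) = 27; u(7) = 2; u(8) = 7; u(9) = 6; u(10) = 21; u(11) = 18; u(12) = 26; u(13) = 17; u(14) = 4; u(15) = 14; u(16) = 12; u(17) = 5; u(18) = 36; u(19) = 15; u(20) = 34; u(21) = 8; u(22) = 28; u(23) = 24; u(24) = 10; u(25) = 35; u(26) = 30; u(27) = 31; u(28) = 16; u(29) = 19; u(30) = 11; u(31) = 20; u(32) = 33; u(33) = 23; u(34) = 25; u(35) = 32; u(36) = 1.
The sequence repeats with period 36.
So u(624) = u(0 + ((624-0) mod 36)) = u(12) = 26.

26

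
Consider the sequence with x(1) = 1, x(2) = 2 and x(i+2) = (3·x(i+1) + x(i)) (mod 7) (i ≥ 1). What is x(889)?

We have x(1) = 1, x(2) = 2, x(3) = 0, x(4) = 2, x(5) = 6, x(6) = 6, x(7) = 3, x(8) = 1, x(9) = 6, x(10) = 5, x(11) = 0, x(12) = 5, x(13) = 1, x(14) = 1, x(15) = 4, x(16) = 6, x(17) = 1, x(18) = 2.
The sequence repeats with period 16.
(889 - 1) mod 16 = 8, so x(889) = x(9) = 6.

6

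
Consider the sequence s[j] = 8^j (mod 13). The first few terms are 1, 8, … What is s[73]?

Computing terms: s[0] = 1,  s[1] = 8,  s[2] = 12,  s[3] = 5,  s[4] = 1.
Since s[4] = s[0] = 1, the sequence is periodic with period 4.
So s[73] = s[0 + ((73-0) mod 4)] = s[1] = 8.

8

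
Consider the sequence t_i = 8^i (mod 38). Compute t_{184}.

Listing terms: t_0 = 1,  t_1 = 8,  t_2 = 26,  t_3 = 18,  t_4 = 30,  t_5 = 12,  t_6 = 20,  t_7 = 8.
Since t_7 = t_1 = 8, the sequence is eventually periodic: after a pre-period of length 1 it cycles with period 6.
For i ≥ 1, t_i depends only on (i - 1) mod 6. (184 - 1) mod 6 = 3, so t_{184} = t_4 = 30.

30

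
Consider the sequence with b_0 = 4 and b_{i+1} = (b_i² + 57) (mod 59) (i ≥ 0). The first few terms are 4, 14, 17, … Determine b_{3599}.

14

Listing terms: b_0 = 4; b_1 = 14; b_2 = 17; b_3 = 51; b_4 = 3; b_5 = 7; b_6 = 47; b_7 = 24; b_8 = 43; b_9 = 18; b_{10} = 27; b_{11} = 19; b_{12} = 5; b_{13} = 23; b_{14} = 55; b_{15} = 14.
Since b_{15} = b_1 = 14, the sequence is eventually periodic: after a pre-period of length 1 it cycles with period 14.
For i ≥ 1, b_i depends only on (i - 1) mod 14. (3599 - 1) mod 14 = 0, so b_{3599} = b_1 = 14.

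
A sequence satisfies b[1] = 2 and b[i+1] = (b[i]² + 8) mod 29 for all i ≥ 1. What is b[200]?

Computing terms: b[1] = 2, b[2] = 12, b[3] = 7, b[4] = 28, b[5] = 9, b[6] = 2.
Since b[6] = b[1] = 2, the sequence is periodic with period 5.
So b[200] = b[1 + ((200-1) mod 5)] = b[5] = 9.

9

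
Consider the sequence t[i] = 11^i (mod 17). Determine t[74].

15

t[0] = 1, t[1] = 11, t[2] = 2, t[3] = 5, t[4] = 4, t[5] = 10, t[6] = 8, t[7] = 3, t[8] = 16, t[9] = 6, t[10] = 15, t[11] = 12, t[12] = 13, t[13] = 7, t[14] = 9, t[15] = 14, t[16] = 1.
The sequence repeats with period 16.
(74 - 0) mod 16 = 10, so t[74] = t[10] = 15.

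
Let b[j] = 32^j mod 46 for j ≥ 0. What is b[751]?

16

b[0] = 1; b[1] = 32; b[2] = 12; b[3] = 16; b[4] = 6; b[5] = 8; b[6] = 26; b[7] = 4; b[8] = 36; b[9] = 2; b[10] = 18; b[11] = 24; b[12] = 32.
Since b[12] = b[1] = 32, the sequence is eventually periodic: after a pre-period of length 1 it cycles with period 11.
For j ≥ 1, b[j] depends only on (j - 1) mod 11. (751 - 1) mod 11 = 2, so b[751] = b[3] = 16.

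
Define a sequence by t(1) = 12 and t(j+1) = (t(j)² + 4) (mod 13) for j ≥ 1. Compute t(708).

t(1) = 12, t(2) = 5, t(3) = 3, t(4) = 0, t(5) = 4, t(6) = 7, t(7) = 1, t(8) = 5.
Since t(8) = t(2) = 5, the sequence is eventually periodic: after a pre-period of length 1 it cycles with period 6.
For j ≥ 2, t(j) depends only on (j - 2) mod 6. (708 - 2) mod 6 = 4, so t(708) = t(6) = 7.

7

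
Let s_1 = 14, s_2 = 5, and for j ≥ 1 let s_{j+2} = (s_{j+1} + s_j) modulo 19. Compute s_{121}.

9

Computing terms: s_1 = 14, s_2 = 5, s_3 = 0, s_4 = 5, s_5 = 5, s_6 = 10, s_7 = 15, s_8 = 6, s_9 = 2, s_{10} = 8, s_{11} = 10, s_{12} = 18, s_{13} = 9, s_{14} = 8, s_{15} = 17, s_{16} = 6, s_{17} = 4, s_{18} = 10, s_{19} = 14, s_{20} = 5.
The sequence repeats with period 18.
(121 - 1) mod 18 = 12, so s_{121} = s_{13} = 9.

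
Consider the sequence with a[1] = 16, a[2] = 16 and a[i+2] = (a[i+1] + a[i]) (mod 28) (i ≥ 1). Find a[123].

a[1] = 16,  a[2] = 16,  a[3] = 4,  a[4] = 20,  a[5] = 24,  a[6] = 16,  a[7] = 12,  a[8] = 0,  a[9] = 12,  a[10] = 12,  a[11] = 24,  a[12] = 8,  a[13] = 4,  a[14] = 12,  a[15] = 16,  a[16] = 0,  a[17] = 16,  a[18] = 16.
The sequence repeats with period 16.
So a[123] = a[1 + ((123-1) mod 16)] = a[11] = 24.

24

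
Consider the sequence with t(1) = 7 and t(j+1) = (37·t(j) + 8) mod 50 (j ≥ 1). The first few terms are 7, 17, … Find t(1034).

17

Listing terms: t(1) = 7,  t(2) = 17,  t(3) = 37,  t(4) = 27,  t(5) = 7.
The sequence repeats with period 4.
So t(1034) = t(1 + ((1034-1) mod 4)) = t(2) = 17.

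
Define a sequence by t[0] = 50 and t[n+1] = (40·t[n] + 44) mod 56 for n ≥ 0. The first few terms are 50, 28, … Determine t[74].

44

We have t[0] = 50, t[1] = 28, t[2] = 44, t[3] = 12, t[4] = 20, t[5] = 4, t[6] = 36, t[7] = 28.
Since t[7] = t[1] = 28, the sequence is eventually periodic: after a pre-period of length 1 it cycles with period 6.
For n ≥ 1, t[n] depends only on (n - 1) mod 6. (74 - 1) mod 6 = 1, so t[74] = t[2] = 44.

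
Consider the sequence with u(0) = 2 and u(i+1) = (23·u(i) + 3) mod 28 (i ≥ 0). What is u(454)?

14

Listing terms: u(0) = 2, u(1) = 21, u(2) = 10, u(3) = 9, u(4) = 14, u(5) = 17, u(6) = 2.
Since u(6) = u(0) = 2, the sequence is periodic with period 6.
So u(454) = u(0 + ((454-0) mod 6)) = u(4) = 14.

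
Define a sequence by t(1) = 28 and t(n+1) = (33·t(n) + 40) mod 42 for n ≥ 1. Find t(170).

40

Listing terms: t(1) = 28,  t(2) = 40,  t(3) = 16,  t(4) = 22,  t(5) = 10,  t(6) = 34,  t(7) = 28.
Since t(7) = t(1) = 28, the sequence is periodic with period 6.
So t(170) = t(1 + ((170-1) mod 6)) = t(2) = 40.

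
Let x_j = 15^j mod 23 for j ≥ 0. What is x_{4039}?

Computing terms: x_0 = 1, x_1 = 15, x_2 = 18, x_3 = 17, x_4 = 2, x_5 = 7, x_6 = 13, x_7 = 11, x_8 = 4, x_9 = 14, x_{10} = 3, x_{11} = 22, x_{12} = 8, x_{13} = 5, x_{14} = 6, x_{15} = 21, x_{16} = 16, x_{17} = 10, x_{18} = 12, x_{19} = 19, x_{20} = 9, x_{21} = 20, x_{22} = 1.
The sequence repeats with period 22.
So x_{4039} = x_{0 + ((4039-0) mod 22)} = x_{13} = 5.

5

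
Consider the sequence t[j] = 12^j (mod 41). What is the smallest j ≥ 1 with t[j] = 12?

Computing terms: t[0] = 1,  t[1] = 12,  t[2] = 21,  t[3] = 6,  t[4] = 31,  t[5] = 3,  t[6] = 36,  t[7] = 22,  t[8] = 18,  t[9] = 11,  t[10] = 9,  t[11] = 26,  t[12] = 25,  t[13] = 13,  t[14] = 33,  t[15] = 27,  t[16] = 37,  t[17] = 34,  t[18] = 39,  t[19] = 17,  t[20] = 40,  t[21] = 29,  t[22] = 20,  t[23] = 35,  t[24] = 10,  t[25] = 38,  t[26] = 5,  t[27] = 19,  t[28] = 23,  t[29] = 30,  t[30] = 32,  t[31] = 15,  t[32] = 16,  t[33] = 28,  t[34] = 8,  t[35] = 14,  t[36] = 4,  t[37] = 7,  t[38] = 2,  t[39] = 24,  t[40] = 1.
Since t[40] = t[0] = 1, the sequence is periodic with period 40.
The value 12 first appears (with j ≥ 1) at t[1].

1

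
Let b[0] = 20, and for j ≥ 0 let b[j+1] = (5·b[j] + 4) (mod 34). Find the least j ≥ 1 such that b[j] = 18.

b[0] = 20; b[1] = 2; b[2] = 14; b[3] = 6; b[4] = 0; b[5] = 4; b[6] = 24; b[7] = 22; b[8] = 12; b[9] = 30; b[10] = 18; b[11] = 26; b[12] = 32; b[13] = 28; b[14] = 8; b[15] = 10; b[16] = 20.
The sequence repeats with period 16.
The value 18 first appears (with j ≥ 1) at b[10].

10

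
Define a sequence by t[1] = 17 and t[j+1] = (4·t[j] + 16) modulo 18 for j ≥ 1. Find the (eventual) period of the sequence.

Computing terms: t[1] = 17; t[2] = 12; t[3] = 10; t[4] = 2; t[5] = 6; t[6] = 4; t[7] = 14; t[8] = 0; t[9] = 16; t[10] = 8; t[11] = 12.
Since t[11] = t[2] = 12, the sequence is eventually periodic: after a pre-period of length 1 it cycles with period 9.

9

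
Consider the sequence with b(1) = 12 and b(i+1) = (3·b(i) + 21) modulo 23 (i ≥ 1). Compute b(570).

21

b(1) = 12, b(2) = 11, b(3) = 8, b(4) = 22, b(5) = 18, b(6) = 6, b(7) = 16, b(8) = 0, b(9) = 21, b(10) = 15, b(11) = 20, b(12) = 12.
The sequence repeats with period 11.
So b(570) = b(1 + ((570-1) mod 11)) = b(9) = 21.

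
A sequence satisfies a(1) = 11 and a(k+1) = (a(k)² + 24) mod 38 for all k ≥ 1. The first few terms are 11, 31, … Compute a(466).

a(1) = 11, a(2) = 31, a(3) = 35, a(4) = 33, a(5) = 11.
The sequence repeats with period 4.
(466 - 1) mod 4 = 1, so a(466) = a(2) = 31.

31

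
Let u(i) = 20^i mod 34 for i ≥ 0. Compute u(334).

Computing terms: u(0) = 1; u(1) = 20; u(2) = 26; u(3) = 10; u(4) = 30; u(5) = 22; u(6) = 32; u(7) = 28; u(8) = 16; u(9) = 14; u(10) = 8; u(11) = 24; u(12) = 4; u(13) = 12; u(14) = 2; u(15) = 6; u(16) = 18; u(17) = 20.
Since u(17) = u(1) = 20, the sequence is eventually periodic: after a pre-period of length 1 it cycles with period 16.
For i ≥ 1, u(i) depends only on (i - 1) mod 16. (334 - 1) mod 16 = 13, so u(334) = u(14) = 2.

2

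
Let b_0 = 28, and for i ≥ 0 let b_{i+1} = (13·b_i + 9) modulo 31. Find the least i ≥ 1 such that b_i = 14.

19

b_0 = 28; b_1 = 1; b_2 = 22; b_3 = 16; b_4 = 0; b_5 = 9; b_6 = 2; b_7 = 4; b_8 = 30; b_9 = 27; b_{10} = 19; b_{11} = 8; b_{12} = 20; b_{13} = 21; b_{14} = 3; b_{15} = 17; b_{16} = 13; b_{17} = 23; b_{18} = 29; b_{19} = 14; b_{20} = 5; b_{21} = 12; b_{22} = 10; b_{23} = 15; b_{24} = 18; b_{25} = 26; b_{26} = 6; b_{27} = 25; b_{28} = 24; b_{29} = 11; b_{30} = 28.
The sequence repeats with period 30.
The value 14 first appears (with i ≥ 1) at b_{19}.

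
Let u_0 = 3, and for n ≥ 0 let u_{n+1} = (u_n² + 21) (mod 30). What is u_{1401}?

Listing terms: u_0 = 3,  u_1 = 0,  u_2 = 21,  u_3 = 12,  u_4 = 15,  u_5 = 6,  u_6 = 27,  u_7 = 0.
Since u_7 = u_1 = 0, the sequence is eventually periodic: after a pre-period of length 1 it cycles with period 6.
For n ≥ 1, u_n depends only on (n - 1) mod 6. (1401 - 1) mod 6 = 2, so u_{1401} = u_3 = 12.

12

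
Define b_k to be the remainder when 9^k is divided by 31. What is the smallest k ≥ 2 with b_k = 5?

10

b_1 = 9,  b_2 = 19,  b_3 = 16,  b_4 = 20,  b_5 = 25,  b_6 = 8,  b_7 = 10,  b_8 = 28,  b_9 = 4,  b_{10} = 5,  b_{11} = 14,  b_{12} = 2,  b_{13} = 18,  b_{14} = 7,  b_{15} = 1,  b_{16} = 9.
The sequence repeats with period 15.
The value 5 first appears (with k ≥ 2) at b_{10}.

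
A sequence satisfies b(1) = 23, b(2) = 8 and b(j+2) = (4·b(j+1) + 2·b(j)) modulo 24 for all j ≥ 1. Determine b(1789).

Computing terms: b(1) = 23, b(2) = 8, b(3) = 6, b(4) = 16, b(5) = 4, b(6) = 0, b(7) = 8, b(8) = 8, b(9) = 0, b(10) = 16, b(11) = 16, b(12) = 0, b(13) = 8.
Since (b(12), b(13)) = (b(6), b(7)) = (0, 8) (two consecutive terms determine the rest), the sequence is eventually periodic: after a pre-period of length 5 it cycles with period 6.
For j ≥ 6, b(j) depends only on (j - 6) mod 6. (1789 - 6) mod 6 = 1, so b(1789) = b(7) = 8.

8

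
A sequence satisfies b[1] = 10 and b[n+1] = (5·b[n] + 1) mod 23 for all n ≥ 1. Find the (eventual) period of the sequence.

22

Listing terms: b[1] = 10,  b[2] = 5,  b[3] = 3,  b[4] = 16,  b[5] = 12,  b[6] = 15,  b[7] = 7,  b[8] = 13,  b[9] = 20,  b[10] = 9,  b[11] = 0,  b[12] = 1,  b[13] = 6,  b[14] = 8,  b[15] = 18,  b[16] = 22,  b[17] = 19,  b[18] = 4,  b[19] = 21,  b[20] = 14,  b[21] = 2,  b[22] = 11,  b[23] = 10.
The sequence repeats with period 22.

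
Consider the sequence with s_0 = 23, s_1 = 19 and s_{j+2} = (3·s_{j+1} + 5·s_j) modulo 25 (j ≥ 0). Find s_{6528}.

Listing terms: s_0 = 23,  s_1 = 19,  s_2 = 22,  s_3 = 11,  s_4 = 18,  s_5 = 9,  s_6 = 17,  s_7 = 21,  s_8 = 23,  s_9 = 24,  s_{10} = 12,  s_{11} = 6,  s_{12} = 3,  s_{13} = 14,  s_{14} = 7,  s_{15} = 16,  s_{16} = 8,  s_{17} = 4,  s_{18} = 2,  s_{19} = 1,  s_{20} = 13,  s_{21} = 19,  s_{22} = 22.
Since (s_{21}, s_{22}) = (s_1, s_2) = (19, 22) (two consecutive terms determine the rest), the sequence is eventually periodic: after a pre-period of length 1 it cycles with period 20.
For j ≥ 1, s_j depends only on (j - 1) mod 20. (6528 - 1) mod 20 = 7, so s_{6528} = s_8 = 23.

23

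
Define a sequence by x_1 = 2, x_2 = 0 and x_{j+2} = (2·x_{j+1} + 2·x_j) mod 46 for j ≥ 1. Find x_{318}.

42

Listing terms: x_1 = 2, x_2 = 0, x_3 = 4, x_4 = 8, x_5 = 24, x_6 = 18, x_7 = 38, x_8 = 20, x_9 = 24, x_{10} = 42, x_{11} = 40, x_{12} = 26, x_{13} = 40, x_{14} = 40, x_{15} = 22, x_{16} = 32, x_{17} = 16, x_{18} = 4, x_{19} = 40, x_{20} = 42, x_{21} = 26, x_{22} = 44, x_{23} = 2, x_{24} = 0.
The sequence repeats with period 22.
So x_{318} = x_{1 + ((318-1) mod 22)} = x_{10} = 42.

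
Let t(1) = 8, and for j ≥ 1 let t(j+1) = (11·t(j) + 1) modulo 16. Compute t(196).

t(1) = 8, t(2) = 9, t(3) = 4, t(4) = 13, t(5) = 0, t(6) = 1, t(7) = 12, t(8) = 5, t(9) = 8.
Since t(9) = t(1) = 8, the sequence is periodic with period 8.
So t(196) = t(1 + ((196-1) mod 8)) = t(4) = 13.

13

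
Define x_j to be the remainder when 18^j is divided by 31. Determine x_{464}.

19

We have x_1 = 18,  x_2 = 14,  x_3 = 4,  x_4 = 10,  x_5 = 25,  x_6 = 16,  x_7 = 9,  x_8 = 7,  x_9 = 2,  x_{10} = 5,  x_{11} = 28,  x_{12} = 8,  x_{13} = 20,  x_{14} = 19,  x_{15} = 1,  x_{16} = 18.
Since x_{16} = x_1 = 18, the sequence is periodic with period 15.
(464 - 1) mod 15 = 13, so x_{464} = x_{14} = 19.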